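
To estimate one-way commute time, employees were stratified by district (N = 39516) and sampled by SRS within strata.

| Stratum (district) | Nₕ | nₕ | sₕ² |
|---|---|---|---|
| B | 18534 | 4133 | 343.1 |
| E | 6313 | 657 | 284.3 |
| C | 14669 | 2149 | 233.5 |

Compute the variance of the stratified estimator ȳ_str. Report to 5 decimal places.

Var(ȳ_str) = Σₕ Wₕ²(1 − fₕ)sₕ²/nₕ with Wₕ = Nₕ/N, N = 39516.
B: Wₕ = 0.46902520; term = 0.46902520²·(1 − 0.22299558)·343.1/4133 = 0.014189633.
E: Wₕ = 0.15975807; term = 0.15975807²·(1 − 0.10407096)·284.3/657 = 0.0098948844.
C: Wₕ = 0.37121672; term = 0.37121672²·(1 − 0.14649942)·233.5/2149 = 0.012779367.
Sum = 0.036863884.

0.03686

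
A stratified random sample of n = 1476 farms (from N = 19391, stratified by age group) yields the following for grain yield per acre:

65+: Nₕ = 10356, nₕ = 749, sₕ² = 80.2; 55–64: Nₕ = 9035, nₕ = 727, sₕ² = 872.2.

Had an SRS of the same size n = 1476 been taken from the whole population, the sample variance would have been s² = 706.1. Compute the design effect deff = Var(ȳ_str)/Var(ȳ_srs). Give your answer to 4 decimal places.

Var(ȳ_str) = Σ Wₕ²(1−fₕ)sₕ²/nₕ with Wₕ = Nₕ/19391:
  65+: (10356/19391)²·(1−749/10356)·80.2/749 = 0.028331657
  55–64: (9035/19391)²·(1−727/9035)·872.2/727 = 0.23950021
  → Var(ȳ_str) = 0.26783187.
Var(ȳ_srs) = (1 − 1476/19391)·706.1/1476 = 0.44197373.
deff = 0.26783187 / 0.44197373 = 0.6060.

0.6060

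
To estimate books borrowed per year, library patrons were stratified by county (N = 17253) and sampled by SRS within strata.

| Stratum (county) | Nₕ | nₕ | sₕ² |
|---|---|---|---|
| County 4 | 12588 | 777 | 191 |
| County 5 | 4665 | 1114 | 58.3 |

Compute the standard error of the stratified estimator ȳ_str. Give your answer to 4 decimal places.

0.3545

Var(ȳ_str) = Σₕ Wₕ²(1 − fₕ)sₕ²/nₕ with Wₕ = Nₕ/N, N = 17253.
County 4: Wₕ = 0.72961224; term = 0.72961224²·(1 − 0.06172545)·191/777 = 0.12277968.
County 5: Wₕ = 0.27038776; term = 0.27038776²·(1 − 0.23879957)·58.3/1114 = 0.0029124363.
Sum = 0.12569212.
SE = √(0.12569212) = 0.3545.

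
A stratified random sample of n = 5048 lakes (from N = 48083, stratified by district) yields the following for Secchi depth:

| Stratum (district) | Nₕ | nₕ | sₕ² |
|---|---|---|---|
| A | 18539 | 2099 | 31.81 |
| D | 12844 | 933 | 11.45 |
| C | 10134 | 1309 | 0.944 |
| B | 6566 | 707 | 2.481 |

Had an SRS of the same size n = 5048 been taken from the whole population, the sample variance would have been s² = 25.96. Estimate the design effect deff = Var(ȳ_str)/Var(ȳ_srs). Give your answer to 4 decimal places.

0.6292

Var(ȳ_str) = Σ Wₕ²(1−fₕ)sₕ²/nₕ with Wₕ = Nₕ/48083:
  A: (18539/48083)²·(1−2099/18539)·31.81/2099 = 0.0019978194
  D: (12844/48083)²·(1−933/12844)·11.45/933 = 8.1206212 × 10^-4
  C: (10134/48083)²·(1−1309/10134)·0.944/1309 = 2.7896187 × 10^-5
  B: (6566/48083)²·(1−707/6566)·2.481/707 = 5.8391363 × 10^-5
  → Var(ȳ_str) = 0.0028961691.
Var(ȳ_srs) = (1 − 5048/48083)·25.96/5048 = 0.004602731.
deff = 0.0028961691 / 0.004602731 = 0.6292.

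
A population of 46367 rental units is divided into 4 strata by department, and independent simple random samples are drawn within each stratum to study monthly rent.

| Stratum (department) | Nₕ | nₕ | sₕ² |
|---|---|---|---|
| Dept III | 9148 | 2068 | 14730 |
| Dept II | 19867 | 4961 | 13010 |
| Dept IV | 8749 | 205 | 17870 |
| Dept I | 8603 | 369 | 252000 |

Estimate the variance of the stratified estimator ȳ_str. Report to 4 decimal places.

Var(ȳ_str) = Σₕ Wₕ²(1 − fₕ)sₕ²/nₕ with Wₕ = Nₕ/N, N = 46367.
Dept III: Wₕ = 0.19729549; term = 0.19729549²·(1 − 0.22606034)·14730/2068 = 0.21458217.
Dept II: Wₕ = 0.42847284; term = 0.42847284²·(1 − 0.24971058)·13010/4961 = 0.36122973.
Dept IV: Wₕ = 0.18869023; term = 0.18869023²·(1 − 0.02343125)·17870/205 = 3.0309052.
Dept I: Wₕ = 0.18554144; term = 0.18554144²·(1 − 0.04289201)·252000/369 = 22.501785.
Sum = 26.108502.

26.1085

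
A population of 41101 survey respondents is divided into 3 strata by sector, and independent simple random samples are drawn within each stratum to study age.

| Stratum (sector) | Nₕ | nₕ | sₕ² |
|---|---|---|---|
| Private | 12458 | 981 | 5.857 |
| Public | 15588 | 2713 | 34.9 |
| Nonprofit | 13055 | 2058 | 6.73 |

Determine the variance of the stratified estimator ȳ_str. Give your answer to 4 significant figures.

Var(ȳ_str) = Σₕ Wₕ²(1 − fₕ)sₕ²/nₕ with Wₕ = Nₕ/N, N = 41101.
Private: Wₕ = 0.30310698; term = 0.30310698²·(1 − 0.07874458)·5.857/981 = 5.0533357 × 10^-4.
Public: Wₕ = 0.37926085; term = 0.37926085²·(1 − 0.17404414)·34.9/2713 = 0.0015282996.
Nonprofit: Wₕ = 0.31763217; term = 0.31763217²·(1 − 0.15764075)·6.73/2058 = 2.7791758 × 10^-4.
Sum = 0.0023115508.

0.002312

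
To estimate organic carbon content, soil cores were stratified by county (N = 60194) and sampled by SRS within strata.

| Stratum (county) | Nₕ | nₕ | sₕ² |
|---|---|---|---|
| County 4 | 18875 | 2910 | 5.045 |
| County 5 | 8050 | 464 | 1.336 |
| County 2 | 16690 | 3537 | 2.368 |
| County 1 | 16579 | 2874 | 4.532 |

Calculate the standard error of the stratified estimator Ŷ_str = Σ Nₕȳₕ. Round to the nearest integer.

1097

Var(Ŷ_str) = Σₕ Nₕ²(1 − fₕ)sₕ²/nₕ.
County 4: 18875²·(1 − 2910/18875)·5.045/2910 = 522425.14.
County 5: 8050²·(1 − 464/8050)·1.336/464 = 175831.71.
County 2: 16690²·(1 − 3537/16690)·2.368/3537 = 146969.7.
County 1: 16579²·(1 − 2874/16579)·4.532/2874 = 358294.8.
Sum = 1.2035214 × 10^6.
SE = √(1.2035214 × 10^6) = 1097.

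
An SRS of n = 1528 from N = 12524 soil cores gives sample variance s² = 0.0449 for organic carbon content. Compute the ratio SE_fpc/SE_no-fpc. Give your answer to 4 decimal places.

0.9370

f = n/N = 1528/12524 = 0.12200575.
SE_no-fpc = √(s²/n) = 0.0054207764; SE_fpc = √((1−f)s²/n) = 0.0050793405.
Ratio = √(1−f) = 0.93701347.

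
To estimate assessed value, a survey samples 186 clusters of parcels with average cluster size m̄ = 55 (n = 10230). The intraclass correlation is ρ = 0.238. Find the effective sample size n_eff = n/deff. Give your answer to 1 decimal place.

738.5

deff = 1 + (55 − 1)·0.238 = 1 + 12.852 = 13.852.
n_eff = 10230 / 13.852 = 738.5.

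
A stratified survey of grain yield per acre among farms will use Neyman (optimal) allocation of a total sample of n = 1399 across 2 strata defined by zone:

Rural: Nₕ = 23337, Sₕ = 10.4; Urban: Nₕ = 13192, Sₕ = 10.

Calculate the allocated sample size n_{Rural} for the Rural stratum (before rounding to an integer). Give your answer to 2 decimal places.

906.36

Neyman allocation: nₕ = n·NₕSₕ / Σⱼ NⱼSⱼ.
Σ NⱼSⱼ = 23337·10.4 + 13192·10 = 374624.8.
n_{Rural} = 1399·23337·10.4 / 374624.8 = 906.36.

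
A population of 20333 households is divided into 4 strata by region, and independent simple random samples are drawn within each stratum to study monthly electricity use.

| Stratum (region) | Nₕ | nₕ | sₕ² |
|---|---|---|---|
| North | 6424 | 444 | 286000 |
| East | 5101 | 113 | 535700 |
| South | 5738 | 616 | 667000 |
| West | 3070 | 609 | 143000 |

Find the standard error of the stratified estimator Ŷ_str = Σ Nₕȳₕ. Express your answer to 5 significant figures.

423040

Var(Ŷ_str) = Σₕ Nₕ²(1 − fₕ)sₕ²/nₕ.
North: 6424²·(1 − 444/6424)·286000/444 = 2.4745132 × 10^10.
East: 5101²·(1 − 113/5101)·535700/113 = 1.2062157 × 10^11.
South: 5738²·(1 − 616/5738)·667000/616 = 3.1823302 × 10^10.
West: 3070²·(1 − 609/3070)·143000/609 = 1.7740618 × 10^9.
Sum = 1.7896407 × 10^11.
SE = √(1.7896407 × 10^11) = 423040.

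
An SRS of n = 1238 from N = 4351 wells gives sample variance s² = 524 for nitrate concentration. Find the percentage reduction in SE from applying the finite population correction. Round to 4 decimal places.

15.4147

f = n/N = 1238/4351 = 0.28453229.
SE_no-fpc = √(s²/n) = 0.65058691; SE_fpc = √((1−f)s²/n) = 0.55030105.
Ratio = √(1−f) = 0.84585324. Reduction = 100·(1 − 0.84585324) = 15.4147%.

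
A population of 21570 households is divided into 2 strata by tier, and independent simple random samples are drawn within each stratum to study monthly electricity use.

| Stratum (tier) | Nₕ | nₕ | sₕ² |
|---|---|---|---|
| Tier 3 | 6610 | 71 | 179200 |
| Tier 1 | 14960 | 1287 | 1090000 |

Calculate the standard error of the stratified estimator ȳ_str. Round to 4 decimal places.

24.6336

Var(ȳ_str) = Σₕ Wₕ²(1 − fₕ)sₕ²/nₕ with Wₕ = Nₕ/N, N = 21570.
Tier 3: Wₕ = 0.30644414; term = 0.30644414²·(1 − 0.01074130)·179200/71 = 234.47263.
Tier 1: Wₕ = 0.69355586; term = 0.69355586²·(1 − 0.08602941)·1090000/1287 = 372.34289.
Sum = 606.81552.
SE = √(606.81552) = 24.6336.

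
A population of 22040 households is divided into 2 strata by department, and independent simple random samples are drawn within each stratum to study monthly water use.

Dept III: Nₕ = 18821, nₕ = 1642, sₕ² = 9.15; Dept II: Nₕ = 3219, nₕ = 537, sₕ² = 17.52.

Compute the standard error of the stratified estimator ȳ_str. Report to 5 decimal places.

Var(ȳ_str) = Σₕ Wₕ²(1 − fₕ)sₕ²/nₕ with Wₕ = Nₕ/N, N = 22040.
Dept III: Wₕ = 0.85394737; term = 0.85394737²·(1 − 0.08724297)·9.15/1642 = 0.0037090726.
Dept II: Wₕ = 0.14605263; term = 0.14605263²·(1 − 0.16682199)·17.52/537 = 5.7985097 × 10^-4.
Sum = 0.0042889236.
SE = √(0.0042889236) = 0.06549.

0.06549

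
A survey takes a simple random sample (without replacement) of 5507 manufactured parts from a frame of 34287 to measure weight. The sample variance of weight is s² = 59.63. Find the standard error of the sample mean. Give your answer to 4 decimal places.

Under SRS without replacement, Var(ȳ) = (1 − f)·s²/n with f = n/N = 5507/34287 = 0.16061481.
Var(ȳ) = (1 − 0.16061481)·59.63/5507 = 0.83938519·0.010828037 = 0.0090888939.
SE(ȳ) = √(0.0090888939) = 0.0953.

0.0953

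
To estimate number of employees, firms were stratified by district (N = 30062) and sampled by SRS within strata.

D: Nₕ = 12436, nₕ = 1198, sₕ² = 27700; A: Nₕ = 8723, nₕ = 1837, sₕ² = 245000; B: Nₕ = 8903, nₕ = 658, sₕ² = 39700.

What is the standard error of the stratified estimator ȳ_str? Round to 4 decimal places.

4.1642

Var(ȳ_str) = Σₕ Wₕ²(1 − fₕ)sₕ²/nₕ with Wₕ = Nₕ/N, N = 30062.
D: Wₕ = 0.41367840; term = 0.41367840²·(1 − 0.09633323)·27700/1198 = 3.5756661.
A: Wₕ = 0.29016699; term = 0.29016699²·(1 − 0.21059269)·245000/1837 = 8.8644966.
B: Wₕ = 0.29615461; term = 0.29615461²·(1 − 0.07390767)·39700/658 = 4.900675.
Sum = 17.340838.
SE = √(17.340838) = 4.1642.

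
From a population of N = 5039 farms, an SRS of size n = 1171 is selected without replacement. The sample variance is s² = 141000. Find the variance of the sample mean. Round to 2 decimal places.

92.43

Under SRS without replacement, Var(ȳ) = (1 − f)·s²/n with f = n/N = 1171/5039 = 0.23238738.
Var(ȳ) = (1 − 0.23238738)·141000/1171 = 0.76761262·120.40991 = 92.428164.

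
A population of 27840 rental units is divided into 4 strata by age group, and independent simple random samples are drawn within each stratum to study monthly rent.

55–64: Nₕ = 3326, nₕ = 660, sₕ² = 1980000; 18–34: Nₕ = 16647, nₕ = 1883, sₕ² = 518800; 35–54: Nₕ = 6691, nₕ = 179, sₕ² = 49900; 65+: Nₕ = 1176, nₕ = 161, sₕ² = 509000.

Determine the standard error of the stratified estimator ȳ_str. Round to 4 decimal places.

Var(ȳ_str) = Σₕ Wₕ²(1 − fₕ)sₕ²/nₕ with Wₕ = Nₕ/N, N = 27840.
55–64: Wₕ = 0.11946839; term = 0.11946839²·(1 − 0.19843656)·1980000/660 = 34.321415.
18–34: Wₕ = 0.59795259; term = 0.59795259²·(1 − 0.11311347)·518800/1883 = 87.36776.
35–54: Wₕ = 0.24033764; term = 0.24033764²·(1 − 0.02675235)·49900/179 = 15.671641.
65+: Wₕ = 0.04224138; term = 0.04224138²·(1 − 0.13690476)·509000/161 = 4.8688546.
Sum = 142.22967.
SE = √(142.22967) = 11.9260.

11.9260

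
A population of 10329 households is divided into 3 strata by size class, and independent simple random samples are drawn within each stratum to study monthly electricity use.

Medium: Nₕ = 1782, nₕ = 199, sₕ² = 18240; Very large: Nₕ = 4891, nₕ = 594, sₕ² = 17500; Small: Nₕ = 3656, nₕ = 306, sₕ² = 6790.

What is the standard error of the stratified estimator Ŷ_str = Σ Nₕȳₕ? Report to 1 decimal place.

33904.3

Var(Ŷ_str) = Σₕ Nₕ²(1 − fₕ)sₕ²/nₕ.
Medium: 1782²·(1 − 199/1782)·18240/199 = 2.5855942 × 10^8.
Very large: 4891²·(1 − 594/4891)·17500/594 = 6.1917672 × 10^8.
Small: 3656²·(1 − 306/3656)·6790/306 = 2.7176864 × 10^8.
Sum = 1.1495048 × 10^9.
SE = √(1.1495048 × 10^9) = 33904.3.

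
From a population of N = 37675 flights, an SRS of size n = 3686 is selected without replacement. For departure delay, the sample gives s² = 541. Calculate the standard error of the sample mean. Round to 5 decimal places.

0.36388

Under SRS without replacement, Var(ȳ) = (1 − f)·s²/n with f = n/N = 3686/37675 = 0.09783676.
Var(ȳ) = (1 − 0.09783676)·541/3686 = 0.90216324·0.14677157 = 0.13241191.
SE(ȳ) = √(0.13241191) = 0.36388.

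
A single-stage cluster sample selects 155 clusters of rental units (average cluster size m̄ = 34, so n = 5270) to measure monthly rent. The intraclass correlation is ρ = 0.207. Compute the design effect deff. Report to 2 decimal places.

7.83

deff = 1 + (34 − 1)·0.207 = 1 + 6.831 = 7.831.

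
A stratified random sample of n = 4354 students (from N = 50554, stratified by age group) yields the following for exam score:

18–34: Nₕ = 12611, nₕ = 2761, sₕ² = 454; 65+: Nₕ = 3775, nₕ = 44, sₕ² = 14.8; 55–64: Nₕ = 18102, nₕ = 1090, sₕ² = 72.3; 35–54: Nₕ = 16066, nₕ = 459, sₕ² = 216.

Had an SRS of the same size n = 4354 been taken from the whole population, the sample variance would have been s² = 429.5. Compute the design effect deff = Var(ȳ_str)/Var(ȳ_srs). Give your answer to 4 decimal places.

Var(ȳ_str) = Σ Wₕ²(1−fₕ)sₕ²/nₕ with Wₕ = Nₕ/50554:
  18–34: (12611/50554)²·(1−2761/12611)·454/2761 = 0.0079921597
  65+: (3775/50554)²·(1−44/3775)·14.8/44 = 0.0018537032
  55–64: (18102/50554)²·(1−1090/18102)·72.3/1090 = 0.0079925008
  35–54: (16066/50554)²·(1−459/16066)·216/459 = 0.046169717
  → Var(ȳ_str) = 0.064008081.
Var(ȳ_srs) = (1 − 4354/50554)·429.5/4354 = 0.090149058.
deff = 0.064008081 / 0.090149058 = 0.7100.

0.7100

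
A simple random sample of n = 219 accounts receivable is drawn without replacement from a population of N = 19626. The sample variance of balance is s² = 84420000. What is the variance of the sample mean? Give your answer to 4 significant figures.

381200

Under SRS without replacement, Var(ȳ) = (1 − f)·s²/n with f = n/N = 219/19626 = 0.01115867.
Var(ȳ) = (1 − 0.01115867)·84420000/219 = 0.98884133·385479.45 = 381178.02.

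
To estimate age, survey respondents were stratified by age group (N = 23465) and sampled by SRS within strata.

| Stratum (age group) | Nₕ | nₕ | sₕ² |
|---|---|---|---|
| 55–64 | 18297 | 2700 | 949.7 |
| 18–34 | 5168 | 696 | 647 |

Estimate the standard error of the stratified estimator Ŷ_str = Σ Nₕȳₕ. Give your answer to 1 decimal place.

11039.2

Var(Ŷ_str) = Σₕ Nₕ²(1 − fₕ)sₕ²/nₕ.
55–64: 18297²·(1 − 2700/18297)·949.7/2700 = 1.0037918 × 10^8.
18–34: 5168²·(1 − 696/5168)·647/696 = 2.1484208 × 10^7.
Sum = 1.2186339 × 10^8.
SE = √(1.2186339 × 10^8) = 11039.2.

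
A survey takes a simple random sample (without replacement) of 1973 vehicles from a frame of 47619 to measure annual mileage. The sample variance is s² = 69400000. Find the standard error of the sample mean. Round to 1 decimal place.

183.6

Under SRS without replacement, Var(ȳ) = (1 − f)·s²/n with f = n/N = 1973/47619 = 0.04143304.
Var(ȳ) = (1 − 0.04143304)·69400000/1973 = 0.95856696·35174.861 = 33717.459.
SE(ȳ) = √(33717.459) = 183.6.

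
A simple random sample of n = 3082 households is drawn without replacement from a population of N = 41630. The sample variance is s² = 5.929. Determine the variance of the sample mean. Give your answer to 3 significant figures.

Under SRS without replacement, Var(ȳ) = (1 − f)·s²/n with f = n/N = 3082/41630 = 0.07403315.
Var(ȳ) = (1 − 0.07403315)·5.929/3082 = 0.92596685·0.0019237508 = 0.0017813295.

0.00178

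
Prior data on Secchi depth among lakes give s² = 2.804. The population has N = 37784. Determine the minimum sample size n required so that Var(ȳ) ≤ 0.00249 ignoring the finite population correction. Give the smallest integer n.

1127

Without fpc, n₀ = s²/D = 2.804/0.00249 = 1126.1044.
Rounding up, n = 1127.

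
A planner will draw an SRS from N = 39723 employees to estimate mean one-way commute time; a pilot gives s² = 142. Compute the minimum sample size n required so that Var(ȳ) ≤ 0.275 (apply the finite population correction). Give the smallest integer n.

Without fpc, n₀ = s²/D = 142/0.275 = 516.3636.
With fpc, (1 − n/N)·s²/n ≤ D requires n ≥ n₀/(1 + n₀/N) = 516.3636/(1 + 516.3636/39723) = 509.7375.
Rounding up, n = 510.

510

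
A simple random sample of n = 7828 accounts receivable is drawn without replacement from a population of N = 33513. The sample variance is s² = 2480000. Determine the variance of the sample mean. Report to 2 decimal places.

Under SRS without replacement, Var(ȳ) = (1 − f)·s²/n with f = n/N = 7828/33513 = 0.23358100.
Var(ȳ) = (1 − 0.23358100)·2480000/7828 = 0.76641900·316.81145 = 242.81031.

242.81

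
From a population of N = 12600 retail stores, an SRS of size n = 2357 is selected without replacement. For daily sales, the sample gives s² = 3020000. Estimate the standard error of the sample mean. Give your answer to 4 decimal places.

Under SRS without replacement, Var(ȳ) = (1 − f)·s²/n with f = n/N = 2357/12600 = 0.18706349.
Var(ȳ) = (1 − 0.18706349)·3020000/2357 = 0.81293651·1281.2898 = 1041.6072.
SE(ȳ) = √(1041.6072) = 32.2739.

32.2739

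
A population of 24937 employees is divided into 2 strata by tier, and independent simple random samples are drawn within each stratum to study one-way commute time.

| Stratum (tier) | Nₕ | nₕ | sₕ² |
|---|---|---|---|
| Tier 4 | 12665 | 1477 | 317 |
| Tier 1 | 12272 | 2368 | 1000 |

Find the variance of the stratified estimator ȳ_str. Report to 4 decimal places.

Var(ȳ_str) = Σₕ Wₕ²(1 − fₕ)sₕ²/nₕ with Wₕ = Nₕ/N, N = 24937.
Tier 4: Wₕ = 0.50787986; term = 0.50787986²·(1 − 0.11662061)·317/1477 = 0.048904408.
Tier 1: Wₕ = 0.49212014; term = 0.49212014²·(1 − 0.19295958)·1000/2368 = 0.082538367.
Sum = 0.13144278.

0.1314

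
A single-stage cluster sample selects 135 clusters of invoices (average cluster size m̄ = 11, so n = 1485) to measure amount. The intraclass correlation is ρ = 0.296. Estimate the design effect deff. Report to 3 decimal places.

3.960

deff = 1 + (11 − 1)·0.296 = 1 + 2.96 = 3.96.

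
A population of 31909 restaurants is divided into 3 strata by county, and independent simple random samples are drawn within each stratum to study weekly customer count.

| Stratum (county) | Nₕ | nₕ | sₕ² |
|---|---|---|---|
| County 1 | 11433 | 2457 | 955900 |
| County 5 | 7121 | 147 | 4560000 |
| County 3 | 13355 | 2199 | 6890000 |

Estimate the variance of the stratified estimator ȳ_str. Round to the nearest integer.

2011

Var(ȳ_str) = Σₕ Wₕ²(1 − fₕ)sₕ²/nₕ with Wₕ = Nₕ/N, N = 31909.
County 1: Wₕ = 0.35830017; term = 0.35830017²·(1 − 0.21490422)·955900/2457 = 39.212449.
County 5: Wₕ = 0.22316588; term = 0.22316588²·(1 − 0.02064317)·4560000/147 = 1513.0178.
County 3: Wₕ = 0.41853396; term = 0.41853396²·(1 − 0.16465743)·6890000/2199 = 458.47959.
Sum = 2010.7098.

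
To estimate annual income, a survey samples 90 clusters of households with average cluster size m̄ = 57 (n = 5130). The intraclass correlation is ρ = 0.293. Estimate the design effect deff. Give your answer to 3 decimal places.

17.408

deff = 1 + (57 − 1)·0.293 = 1 + 16.408 = 17.408.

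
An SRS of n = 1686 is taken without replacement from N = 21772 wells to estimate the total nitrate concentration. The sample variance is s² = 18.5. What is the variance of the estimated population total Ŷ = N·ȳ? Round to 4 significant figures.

Var(Ŷ) = N²·Var(ȳ) = N²·(1 − n/N)·s²/n.
f = 1686/21772 = 0.07743891; Var(ȳ) = 0.92256109·18.5/1686 = 0.010123001.
Var(Ŷ) = 21772² · 0.010123001 = 4.7985048 × 10^6.

4.799 × 10^6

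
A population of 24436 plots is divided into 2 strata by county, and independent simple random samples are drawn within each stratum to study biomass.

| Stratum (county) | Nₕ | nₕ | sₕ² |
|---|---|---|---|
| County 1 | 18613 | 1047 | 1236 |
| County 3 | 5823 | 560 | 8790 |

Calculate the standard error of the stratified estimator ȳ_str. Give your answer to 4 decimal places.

1.2050

Var(ȳ_str) = Σₕ Wₕ²(1 − fₕ)sₕ²/nₕ with Wₕ = Nₕ/N, N = 24436.
County 1: Wₕ = 0.76170404; term = 0.76170404²·(1 − 0.05625101)·1236/1047 = 0.6463992.
County 3: Wₕ = 0.23829596; term = 0.23829596²·(1 − 0.09617036)·8790/560 = 0.80560244.
Sum = 1.4520016.
SE = √(1.4520016) = 1.2050.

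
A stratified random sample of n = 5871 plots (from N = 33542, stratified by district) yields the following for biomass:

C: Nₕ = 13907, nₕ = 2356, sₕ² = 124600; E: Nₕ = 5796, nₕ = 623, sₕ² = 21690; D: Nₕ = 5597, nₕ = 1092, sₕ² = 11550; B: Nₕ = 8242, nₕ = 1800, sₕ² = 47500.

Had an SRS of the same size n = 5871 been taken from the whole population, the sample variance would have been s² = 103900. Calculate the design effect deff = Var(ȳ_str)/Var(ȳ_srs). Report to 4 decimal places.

0.6823

Var(ȳ_str) = Σ Wₕ²(1−fₕ)sₕ²/nₕ with Wₕ = Nₕ/33542:
  C: (13907/33542)²·(1−2356/13907)·124600/2356 = 7.5512333
  E: (5796/33542)²·(1−623/5796)·21690/623 = 0.92782154
  D: (5597/33542)²·(1−1092/5597)·11550/1092 = 0.2370454
  B: (8242/33542)²·(1−1800/8242)·47500/1800 = 1.2453646
  → Var(ȳ_str) = 9.9614648.
Var(ȳ_srs) = (1 − 5871/33542)·103900/5871 = 14.599547.
deff = 9.9614648 / 14.599547 = 0.6823.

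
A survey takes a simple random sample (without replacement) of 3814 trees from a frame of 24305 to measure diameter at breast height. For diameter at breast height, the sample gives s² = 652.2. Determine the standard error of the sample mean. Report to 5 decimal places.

0.37969

Under SRS without replacement, Var(ȳ) = (1 − f)·s²/n with f = n/N = 3814/24305 = 0.15692244.
Var(ȳ) = (1 − 0.15692244)·652.2/3814 = 0.84307756·0.17100157 = 0.14416759.
SE(ȳ) = √(0.14416759) = 0.37969.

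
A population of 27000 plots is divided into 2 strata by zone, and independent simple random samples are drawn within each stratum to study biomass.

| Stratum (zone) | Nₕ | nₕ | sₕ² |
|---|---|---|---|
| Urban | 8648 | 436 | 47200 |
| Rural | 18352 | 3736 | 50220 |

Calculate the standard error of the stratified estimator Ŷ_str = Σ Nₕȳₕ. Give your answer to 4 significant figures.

106300

Var(Ŷ_str) = Σₕ Nₕ²(1 − fₕ)sₕ²/nₕ.
Urban: 8648²·(1 − 436/8648)·47200/436 = 7.6881196 × 10^9.
Rural: 18352²·(1 − 3736/18352)·50220/3736 = 3.6056351 × 10^9.
Sum = 1.1293755 × 10^10.
SE = √(1.1293755 × 10^10) = 106300.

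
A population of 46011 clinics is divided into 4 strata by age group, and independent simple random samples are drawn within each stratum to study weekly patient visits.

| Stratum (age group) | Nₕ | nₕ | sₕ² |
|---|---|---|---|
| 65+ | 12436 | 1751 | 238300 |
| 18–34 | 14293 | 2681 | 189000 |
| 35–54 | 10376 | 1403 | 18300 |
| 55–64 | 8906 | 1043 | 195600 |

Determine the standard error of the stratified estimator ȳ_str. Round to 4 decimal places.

4.5657

Var(ȳ_str) = Σₕ Wₕ²(1 − fₕ)sₕ²/nₕ with Wₕ = Nₕ/N, N = 46011.
65+: Wₕ = 0.27028319; term = 0.27028319²·(1 − 0.14080090)·238300/1751 = 8.5422011.
18–34: Wₕ = 0.31064311; term = 0.31064311²·(1 − 0.18757434)·189000/2681 = 5.5267786.
35–54: Wₕ = 0.22551129; term = 0.22551129²·(1 − 0.13521588)·18300/1403 = 0.57363773.
55–64: Wₕ = 0.19356241; term = 0.19356241²·(1 − 0.11711206)·195600/1043 = 6.203434.
Sum = 20.846051.
SE = √(20.846051) = 4.5657.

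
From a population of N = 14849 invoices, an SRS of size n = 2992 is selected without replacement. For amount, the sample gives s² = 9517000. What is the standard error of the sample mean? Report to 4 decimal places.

Under SRS without replacement, Var(ȳ) = (1 − f)·s²/n with f = n/N = 2992/14849 = 0.20149505.
Var(ȳ) = (1 − 0.20149505)·9517000/2992 = 0.79850495·3180.8155 = 2539.8969.
SE(ȳ) = √(2539.8969) = 50.3974.

50.3974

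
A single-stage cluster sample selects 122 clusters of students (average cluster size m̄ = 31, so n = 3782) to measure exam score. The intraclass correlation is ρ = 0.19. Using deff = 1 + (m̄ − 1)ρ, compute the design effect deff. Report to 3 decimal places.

deff = 1 + (31 − 1)·0.19 = 1 + 5.7 = 6.7.

6.700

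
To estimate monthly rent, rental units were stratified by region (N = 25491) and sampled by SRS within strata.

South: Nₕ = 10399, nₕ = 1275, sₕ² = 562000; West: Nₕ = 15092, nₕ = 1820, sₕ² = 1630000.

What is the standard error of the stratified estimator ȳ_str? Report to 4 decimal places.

Var(ȳ_str) = Σₕ Wₕ²(1 − fₕ)sₕ²/nₕ with Wₕ = Nₕ/N, N = 25491.
South: Wₕ = 0.40794790; term = 0.40794790²·(1 − 0.12260794)·562000/1275 = 64.361957.
West: Wₕ = 0.59205210; term = 0.59205210²·(1 − 0.12059369)·1630000/1820 = 276.07408.
Sum = 340.43604.
SE = √(340.43604) = 18.4509.

18.4509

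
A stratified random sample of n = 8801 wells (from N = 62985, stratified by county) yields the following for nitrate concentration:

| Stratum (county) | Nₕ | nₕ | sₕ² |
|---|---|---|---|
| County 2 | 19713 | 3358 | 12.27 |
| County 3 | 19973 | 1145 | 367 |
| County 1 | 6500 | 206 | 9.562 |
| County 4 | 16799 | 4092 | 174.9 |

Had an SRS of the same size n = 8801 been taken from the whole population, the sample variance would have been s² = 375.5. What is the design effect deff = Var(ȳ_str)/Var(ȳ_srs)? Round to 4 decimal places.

0.9116

Var(ȳ_str) = Σ Wₕ²(1−fₕ)sₕ²/nₕ with Wₕ = Nₕ/62985:
  County 2: (19713/62985)²·(1−3358/19713)·12.27/3358 = 2.9695653 × 10^-4
  County 3: (19973/62985)²·(1−1145/19973)·367/1145 = 0.03038322
  County 1: (6500/62985)²·(1−206/6500)·9.562/206 = 4.7868228 × 10^-4
  County 4: (16799/62985)²·(1−4092/16799)·174.9/4092 = 0.0022998864
  → Var(ȳ_str) = 0.033458745.
Var(ȳ_srs) = (1 − 8801/62985)·375.5/8801 = 0.036703869.
deff = 0.033458745 / 0.036703869 = 0.9116.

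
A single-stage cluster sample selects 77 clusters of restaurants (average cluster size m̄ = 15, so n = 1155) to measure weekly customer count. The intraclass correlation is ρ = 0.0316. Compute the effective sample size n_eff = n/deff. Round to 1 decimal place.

deff = 1 + (15 − 1)·0.0316 = 1 + 0.4424 = 1.4424.
n_eff = 1155 / 1.4424 = 800.7.

800.7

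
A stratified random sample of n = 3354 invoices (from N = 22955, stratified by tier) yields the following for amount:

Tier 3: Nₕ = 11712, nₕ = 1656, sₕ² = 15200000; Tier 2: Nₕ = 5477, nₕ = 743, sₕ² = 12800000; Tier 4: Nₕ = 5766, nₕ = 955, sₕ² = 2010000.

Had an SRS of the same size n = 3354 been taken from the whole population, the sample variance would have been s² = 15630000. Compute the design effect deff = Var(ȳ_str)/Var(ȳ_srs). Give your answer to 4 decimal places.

Var(ȳ_str) = Σ Wₕ²(1−fₕ)sₕ²/nₕ with Wₕ = Nₕ/22955:
  Tier 3: (11712/22955)²·(1−1656/11712)·15200000/1656 = 2051.5636
  Tier 2: (5477/22955)²·(1−743/5477)·12800000/743 = 847.69097
  Tier 4: (5766/22955)²·(1−955/5766)·2010000/955 = 110.80212
  → Var(ȳ_str) = 3010.0567.
Var(ȳ_srs) = (1 − 3354/22955)·15630000/3354 = 3979.2099.
deff = 3010.0567 / 3979.2099 = 0.7564.

0.7564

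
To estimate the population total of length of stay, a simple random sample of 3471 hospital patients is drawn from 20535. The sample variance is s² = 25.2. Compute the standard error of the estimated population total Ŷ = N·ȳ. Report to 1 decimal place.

Var(Ŷ) = N²·Var(ȳ) = N²·(1 − n/N)·s²/n.
f = 3471/20535 = 0.16902849; Var(ȳ) = 0.83097151·25.2/3471 = 0.0060329825.
Var(Ŷ) = 20535² · 0.0060329825 = 2.5440256 × 10^6.
SE(Ŷ) = √(2.5440256 × 10^6) = 1595.0.

1595.0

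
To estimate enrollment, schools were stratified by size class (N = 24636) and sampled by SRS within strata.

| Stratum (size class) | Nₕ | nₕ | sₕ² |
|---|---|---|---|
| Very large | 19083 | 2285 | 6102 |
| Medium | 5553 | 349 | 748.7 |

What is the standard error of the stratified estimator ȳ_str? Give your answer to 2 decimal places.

Var(ȳ_str) = Σₕ Wₕ²(1 − fₕ)sₕ²/nₕ with Wₕ = Nₕ/N, N = 24636.
Very large: Wₕ = 0.77459815; term = 0.77459815²·(1 − 0.11974008)·6102/2285 = 1.4104245.
Medium: Wₕ = 0.22540185; term = 0.22540185²·(1 − 0.06284891)·748.7/349 = 0.10214262.
Sum = 1.5125671.
SE = √(1.5125671) = 1.23.

1.23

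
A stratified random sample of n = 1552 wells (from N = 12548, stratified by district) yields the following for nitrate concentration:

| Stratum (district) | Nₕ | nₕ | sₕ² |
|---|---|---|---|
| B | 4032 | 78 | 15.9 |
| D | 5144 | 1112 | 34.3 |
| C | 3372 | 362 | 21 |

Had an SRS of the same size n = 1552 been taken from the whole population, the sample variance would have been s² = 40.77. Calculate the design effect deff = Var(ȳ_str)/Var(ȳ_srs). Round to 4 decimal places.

Var(ȳ_str) = Σ Wₕ²(1−fₕ)sₕ²/nₕ with Wₕ = Nₕ/12548:
  B: (4032/12548)²·(1−78/4032)·15.9/78 = 0.020640047
  D: (5144/12548)²·(1−1112/5144)·34.3/1112 = 0.0040631401
  C: (3372/12548)²·(1−362/3372)·21/362 = 0.0037395192
  → Var(ȳ_str) = 0.028442706.
Var(ȳ_srs) = (1 − 1552/12548)·40.77/1552 = 0.023020207.
deff = 0.028442706 / 0.023020207 = 1.2356.

1.2356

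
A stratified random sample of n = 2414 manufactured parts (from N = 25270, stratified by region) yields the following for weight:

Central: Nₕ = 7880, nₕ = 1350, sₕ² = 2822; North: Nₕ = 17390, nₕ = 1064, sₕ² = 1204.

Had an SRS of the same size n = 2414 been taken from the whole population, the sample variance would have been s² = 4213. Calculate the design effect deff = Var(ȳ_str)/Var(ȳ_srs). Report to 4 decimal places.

Var(ȳ_str) = Σ Wₕ²(1−fₕ)sₕ²/nₕ with Wₕ = Nₕ/25270:
  Central: (7880/25270)²·(1−1350/7880)·2822/1350 = 0.16844269
  North: (17390/25270)²·(1−1064/17390)·1204/1064 = 0.50309934
  → Var(ȳ_str) = 0.67154203.
Var(ȳ_srs) = (1 − 2414/25270)·4213/2414 = 1.5785167.
deff = 0.67154203 / 1.5785167 = 0.4254.

0.4254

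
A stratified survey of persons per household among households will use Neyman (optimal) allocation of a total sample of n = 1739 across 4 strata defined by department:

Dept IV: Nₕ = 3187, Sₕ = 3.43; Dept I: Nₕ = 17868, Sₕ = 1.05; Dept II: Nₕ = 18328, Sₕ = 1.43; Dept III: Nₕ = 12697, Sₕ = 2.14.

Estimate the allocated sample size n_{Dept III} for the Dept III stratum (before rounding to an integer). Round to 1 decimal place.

568.8

Neyman allocation: nₕ = n·NₕSₕ / Σⱼ NⱼSⱼ.
Σ NⱼSⱼ = 3187·3.43 + 17868·1.05 + 18328·1.43 + 12697·2.14 = 83073.43.
n_{Dept III} = 1739·12697·2.14 / 83073.43 = 568.8.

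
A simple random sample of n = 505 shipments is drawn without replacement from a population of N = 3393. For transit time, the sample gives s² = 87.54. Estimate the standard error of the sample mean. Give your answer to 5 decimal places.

0.38412

Under SRS without replacement, Var(ȳ) = (1 − f)·s²/n with f = n/N = 505/3393 = 0.14883584.
Var(ȳ) = (1 − 0.14883584)·87.54/505 = 0.85116416·0.17334653 = 0.14754636.
SE(ȳ) = √(0.14754636) = 0.38412.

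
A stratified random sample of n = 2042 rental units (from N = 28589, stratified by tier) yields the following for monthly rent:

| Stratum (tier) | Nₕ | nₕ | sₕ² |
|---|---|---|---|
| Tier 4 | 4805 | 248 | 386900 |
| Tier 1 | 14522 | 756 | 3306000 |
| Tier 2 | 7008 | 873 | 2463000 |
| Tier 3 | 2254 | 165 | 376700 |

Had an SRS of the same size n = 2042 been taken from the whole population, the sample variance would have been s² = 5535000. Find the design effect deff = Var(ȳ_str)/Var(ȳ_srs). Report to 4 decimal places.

0.5057

Var(ȳ_str) = Σ Wₕ²(1−fₕ)sₕ²/nₕ with Wₕ = Nₕ/28589:
  Tier 4: (4805/28589)²·(1−248/4805)·386900/248 = 41.794732
  Tier 1: (14522/28589)²·(1−756/14522)·3306000/756 = 1069.59
  Tier 2: (7008/28589)²·(1−873/7008)·2463000/873 = 148.40923
  Tier 3: (2254/28589)²·(1−165/2254)·376700/165 = 13.152433
  → Var(ȳ_str) = 1272.9464.
Var(ȳ_srs) = (1 − 2042/28589)·5535000/2042 = 2516.9719.
deff = 1272.9464 / 2516.9719 = 0.5057.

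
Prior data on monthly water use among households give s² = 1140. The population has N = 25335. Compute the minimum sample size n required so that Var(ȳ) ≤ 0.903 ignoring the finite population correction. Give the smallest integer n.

1263

Without fpc, n₀ = s²/D = 1140/0.903 = 1262.4585.
Rounding up, n = 1263.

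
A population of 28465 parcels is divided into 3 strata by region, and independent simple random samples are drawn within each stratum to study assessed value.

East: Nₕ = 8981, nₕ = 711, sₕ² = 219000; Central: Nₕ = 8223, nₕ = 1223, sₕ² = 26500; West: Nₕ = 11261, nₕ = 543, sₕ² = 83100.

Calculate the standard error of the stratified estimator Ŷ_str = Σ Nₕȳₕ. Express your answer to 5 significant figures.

206390

Var(Ŷ_str) = Σₕ Nₕ²(1 − fₕ)sₕ²/nₕ.
East: 8981²·(1 − 711/8981)·219000/711 = 2.2877298 × 10^10.
Central: 8223²·(1 − 1223/8223)·26500/1223 = 1.2472334 × 10^9.
West: 11261²·(1 − 543/11261)·83100/543 = 1.8471064 × 10^10.
Sum = 4.2595595 × 10^10.
SE = √(4.2595595 × 10^10) = 206390.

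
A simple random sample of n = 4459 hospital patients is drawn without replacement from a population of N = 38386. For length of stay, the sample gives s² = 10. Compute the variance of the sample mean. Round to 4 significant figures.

Under SRS without replacement, Var(ȳ) = (1 − f)·s²/n with f = n/N = 4459/38386 = 0.11616214.
Var(ȳ) = (1 − 0.11616214)·10/4459 = 0.88383786·0.0022426553 = 0.0019821437.

0.001982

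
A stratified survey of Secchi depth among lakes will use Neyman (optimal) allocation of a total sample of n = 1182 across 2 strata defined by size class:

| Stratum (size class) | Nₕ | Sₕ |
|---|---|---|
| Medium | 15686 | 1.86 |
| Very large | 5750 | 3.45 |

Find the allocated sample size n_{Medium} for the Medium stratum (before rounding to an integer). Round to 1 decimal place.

Neyman allocation: nₕ = n·NₕSₕ / Σⱼ NⱼSⱼ.
Σ NⱼSⱼ = 15686·1.86 + 5750·3.45 = 49013.46.
n_{Medium} = 1182·15686·1.86 / 49013.46 = 703.6.

703.6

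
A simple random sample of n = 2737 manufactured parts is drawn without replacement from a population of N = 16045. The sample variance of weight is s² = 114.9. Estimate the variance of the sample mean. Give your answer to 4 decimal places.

0.0348

Under SRS without replacement, Var(ȳ) = (1 − f)·s²/n with f = n/N = 2737/16045 = 0.17058274.
Var(ȳ) = (1 − 0.17058274)·114.9/2737 = 0.82941726·0.04198027 = 0.034819161.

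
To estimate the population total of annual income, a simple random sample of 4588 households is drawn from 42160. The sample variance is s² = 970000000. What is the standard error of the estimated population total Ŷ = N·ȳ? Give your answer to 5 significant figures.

1.8300 × 10^7

Var(Ŷ) = N²·Var(ȳ) = N²·(1 − n/N)·s²/n.
f = 4588/42160 = 0.10882353; Var(ȳ) = 0.89117647·970000000/4588 = 188413.51.
Var(Ŷ) = 42160² · 188413.51 = 3.3489853 × 10^14.
SE(Ŷ) = √(3.3489853 × 10^14) = 1.8300 × 10^7.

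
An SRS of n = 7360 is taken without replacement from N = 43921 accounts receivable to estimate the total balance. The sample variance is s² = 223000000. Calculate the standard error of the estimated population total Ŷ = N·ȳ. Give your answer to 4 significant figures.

Var(Ŷ) = N²·Var(ȳ) = N²·(1 − n/N)·s²/n.
f = 7360/43921 = 0.16757360; Var(ȳ) = 0.83242640·223000000/7360 = 25221.615.
Var(Ŷ) = 43921² · 25221.615 = 4.8653863 × 10^13.
SE(Ŷ) = √(4.8653863 × 10^13) = 6.975 × 10^6.

6.975 × 10^6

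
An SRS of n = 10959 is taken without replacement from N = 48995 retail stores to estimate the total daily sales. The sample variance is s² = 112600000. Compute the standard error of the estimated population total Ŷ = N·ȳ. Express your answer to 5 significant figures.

Var(Ŷ) = N²·Var(ȳ) = N²·(1 − n/N)·s²/n.
f = 10959/48995 = 0.22367589; Var(ȳ) = 0.77632411·112600000/10959 = 7976.4664.
Var(Ŷ) = 48995² · 7976.4664 = 1.9147588 × 10^13.
SE(Ŷ) = √(1.9147588 × 10^13) = 4.3758 × 10^6.

4.3758 × 10^6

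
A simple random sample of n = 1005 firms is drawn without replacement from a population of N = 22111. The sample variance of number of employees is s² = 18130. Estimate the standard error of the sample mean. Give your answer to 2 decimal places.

4.15

Under SRS without replacement, Var(ȳ) = (1 − f)·s²/n with f = n/N = 1005/22111 = 0.04545249.
Var(ȳ) = (1 − 0.04545249)·18130/1005 = 0.95454751·18.039801 = 17.219847.
SE(ȳ) = √(17.219847) = 4.15.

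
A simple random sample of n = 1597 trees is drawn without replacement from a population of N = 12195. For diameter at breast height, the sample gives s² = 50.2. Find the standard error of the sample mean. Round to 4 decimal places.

Under SRS without replacement, Var(ȳ) = (1 − f)·s²/n with f = n/N = 1597/12195 = 0.13095531.
Var(ȳ) = (1 − 0.13095531)·50.2/1597 = 0.86904469·0.031433939 = 0.027317497.
SE(ȳ) = √(0.027317497) = 0.1653.

0.1653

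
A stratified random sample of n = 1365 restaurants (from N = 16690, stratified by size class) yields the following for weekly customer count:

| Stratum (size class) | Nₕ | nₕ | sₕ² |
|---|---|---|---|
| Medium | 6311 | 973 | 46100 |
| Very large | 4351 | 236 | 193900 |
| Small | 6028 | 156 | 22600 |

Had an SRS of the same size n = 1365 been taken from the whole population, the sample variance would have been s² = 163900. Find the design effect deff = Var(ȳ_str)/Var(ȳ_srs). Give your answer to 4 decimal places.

Var(ȳ_str) = Σ Wₕ²(1−fₕ)sₕ²/nₕ with Wₕ = Nₕ/16690:
  Medium: (6311/16690)²·(1−973/6311)·46100/973 = 5.7299675
  Very large: (4351/16690)²·(1−236/4351)·193900/236 = 52.8095
  Small: (6028/16690)²·(1−156/6028)·22600/156 = 18.409011
  → Var(ȳ_str) = 76.948479.
Var(ȳ_srs) = (1 − 1365/16690)·163900/1365 = 110.25301.
deff = 76.948479 / 110.25301 = 0.6979.

0.6979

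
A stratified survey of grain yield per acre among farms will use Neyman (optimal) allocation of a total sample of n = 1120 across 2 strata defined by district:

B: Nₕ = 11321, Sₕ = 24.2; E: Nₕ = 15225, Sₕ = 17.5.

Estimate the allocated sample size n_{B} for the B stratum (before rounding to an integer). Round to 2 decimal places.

Neyman allocation: nₕ = n·NₕSₕ / Σⱼ NⱼSⱼ.
Σ NⱼSⱼ = 11321·24.2 + 15225·17.5 = 540405.7.
n_{B} = 1120·11321·24.2 / 540405.7 = 567.80.

567.80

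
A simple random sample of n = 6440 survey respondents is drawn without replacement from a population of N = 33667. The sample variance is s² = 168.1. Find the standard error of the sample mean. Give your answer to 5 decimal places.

Under SRS without replacement, Var(ȳ) = (1 − f)·s²/n with f = n/N = 6440/33667 = 0.19128523.
Var(ȳ) = (1 − 0.19128523)·168.1/6440 = 0.80871477·0.026102484 = 0.021109465.
SE(ȳ) = √(0.021109465) = 0.14529.

0.14529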